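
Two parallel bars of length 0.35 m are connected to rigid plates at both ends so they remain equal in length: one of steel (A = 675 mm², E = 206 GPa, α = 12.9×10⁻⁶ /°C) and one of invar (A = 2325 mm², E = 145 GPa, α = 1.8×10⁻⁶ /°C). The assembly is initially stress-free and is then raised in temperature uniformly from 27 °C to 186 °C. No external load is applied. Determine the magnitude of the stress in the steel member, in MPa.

σ ≈ 257 MPa (compressive)

Equilibrium of a rigid end plate with no external load gives equal and opposite internal forces ±P in the two members. Since α_{steel} > α_{invar}, heating drives the steel into compression and the invar into tension.
Compatibility of the two members (thermal + elastic change equal): (α₁ − α₂)ΔT = P·[1/(A₁E₁) + 1/(A₂E₂)].
|α₁ − α₂|·ΔT = 11.1×10⁻⁶ × 159 = 0.001765.
1/(A₁E₁) + 1/(A₂E₂) = 1/(675×206×10³) + 1/(2325×145×10³) = 1.016×10⁻⁸ N⁻¹.
So P = 0.001765 / 1.016×10⁻⁸ = 173.7 kN.
σ_{steel} = P/A₁ = 173700/675 = 257.4 MPa, compressive.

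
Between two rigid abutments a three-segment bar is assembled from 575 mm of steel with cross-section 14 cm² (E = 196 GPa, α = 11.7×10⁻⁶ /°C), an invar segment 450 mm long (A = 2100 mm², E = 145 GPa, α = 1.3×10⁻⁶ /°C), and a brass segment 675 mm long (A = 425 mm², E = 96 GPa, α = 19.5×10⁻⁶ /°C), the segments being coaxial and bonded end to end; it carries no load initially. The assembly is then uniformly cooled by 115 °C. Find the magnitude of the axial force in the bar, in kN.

Free thermal contraction of the whole bar: Σ αᵢΔT Lᵢ = 11.7×10⁻⁶×115×575 + 1.3×10⁻⁶×115×450 + 19.5×10⁻⁶×115×675 = 2.355 mm.
The rigid supports impose zero overall length change; the single axial force P common to all segments must satisfy P Σ Lᵢ/(AᵢEᵢ) = δ_free.
The series flexibility is Σ Lᵢ/(AᵢEᵢ) = 575/(1400×196×10³) + 450/(2100×145×10³) + 675/(425×96×10³) = 2.012×10⁻⁵ mm/N.
So P = 2.355 / 2.012×10⁻⁵ = 117 kN, tensile.

P ≈ 117 kN (tensile)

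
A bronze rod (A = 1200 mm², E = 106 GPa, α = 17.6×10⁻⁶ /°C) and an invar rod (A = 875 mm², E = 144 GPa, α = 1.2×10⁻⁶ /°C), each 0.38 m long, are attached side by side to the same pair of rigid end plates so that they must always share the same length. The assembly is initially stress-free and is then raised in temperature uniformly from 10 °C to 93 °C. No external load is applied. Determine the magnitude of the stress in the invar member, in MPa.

σ ≈ 98.5 MPa (tensile)

The bronze has the larger α, so on heating it would change length more than the invar if both were free. The rigid plates force a common final length, so the bronze is put into compression and the invar into tension, with equal and opposite forces P (no external load).
Equating the net (thermal + elastic) strains gives |α₁ − α₂|·ΔT = P·[1/(A₁E₁) + 1/(A₂E₂)].
|α₁ − α₂|·ΔT = 16.4×10⁻⁶ × 83 = 0.001361.
1/(A₁E₁) + 1/(A₂E₂) = 1/(1200×106×10³) + 1/(875×144×10³) = 1.58×10⁻⁸ N⁻¹.
P = 0.001361 / 1.58×10⁻⁸ = 86160 N = 86.16 kN.
σ_{invar} = P/A₂ = 86160/875 = 98.47 MPa, tensile.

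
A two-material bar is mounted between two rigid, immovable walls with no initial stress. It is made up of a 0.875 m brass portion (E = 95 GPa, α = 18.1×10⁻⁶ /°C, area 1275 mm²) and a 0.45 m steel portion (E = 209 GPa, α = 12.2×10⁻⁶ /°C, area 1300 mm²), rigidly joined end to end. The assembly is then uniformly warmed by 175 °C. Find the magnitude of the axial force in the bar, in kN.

If the supports were absent, the total length change would be Σ αᵢΔT Lᵢ = 18.1×10⁻⁶×175×875 + 12.2×10⁻⁶×175×450 = 3.732 mm.
The walls prevent any net length change, so an axial force P (same in every segment) develops. Compatibility: P · Σ Lᵢ/(AᵢEᵢ) = δ_free.
Σ Lᵢ/(AᵢEᵢ) = 875/(1275×95×10³) + 450/(1300×209×10³) = 8.88×10⁻⁶ mm/N.
P = 3.732 / 8.88×10⁻⁶ = 420300 N = 420.3 kN, compressive.

P ≈ 420 kN (compressive)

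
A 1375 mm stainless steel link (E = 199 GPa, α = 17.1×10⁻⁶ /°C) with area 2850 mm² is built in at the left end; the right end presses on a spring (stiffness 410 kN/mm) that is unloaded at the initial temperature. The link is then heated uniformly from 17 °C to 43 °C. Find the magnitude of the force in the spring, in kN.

The unrestrained thermal change is αΔT L = 17.1×10⁻⁶ × 26 × 1375 = 0.6113 mm.
Let P be the compressive force at the spring. The link shortens elastically by PL/(AE) and the spring compresses by P/k; together these equal δ_free.
P [ L/(AE) + 1/k ] = δ_free → P [ 1375/(2850×199×10³) + 1/(410×10³) ] = 0.6113.
P = 0.6113 / 4.863×10⁻⁶ = 125700 N.

P ≈ 126 kN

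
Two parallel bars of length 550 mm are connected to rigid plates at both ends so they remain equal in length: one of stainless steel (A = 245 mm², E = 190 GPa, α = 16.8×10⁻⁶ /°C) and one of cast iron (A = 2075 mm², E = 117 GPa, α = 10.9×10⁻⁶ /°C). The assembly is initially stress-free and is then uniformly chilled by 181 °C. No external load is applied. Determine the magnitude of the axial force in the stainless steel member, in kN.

P ≈ 41.7 kN (tensile in the stainless steel)

The stainless steel has the larger α, so on cooling it would change length more than the cast iron if both were free. The rigid plates force a common final length, so the stainless steel is put into tension and the cast iron into compression, with equal and opposite forces P (no external load).
Equating the net (thermal + elastic) strains gives |α₁ − α₂|·ΔT = P·[1/(A₁E₁) + 1/(A₂E₂)].
|α₁ − α₂|·ΔT = 5.9×10⁻⁶ × 181 = 0.001068.
1/(A₁E₁) + 1/(A₂E₂) = 1/(245×190×10³) + 1/(2075×117×10³) = 2.56×10⁻⁸ N⁻¹.
P = 0.001068 / 2.56×10⁻⁸ = 41710 N = 41.71 kN.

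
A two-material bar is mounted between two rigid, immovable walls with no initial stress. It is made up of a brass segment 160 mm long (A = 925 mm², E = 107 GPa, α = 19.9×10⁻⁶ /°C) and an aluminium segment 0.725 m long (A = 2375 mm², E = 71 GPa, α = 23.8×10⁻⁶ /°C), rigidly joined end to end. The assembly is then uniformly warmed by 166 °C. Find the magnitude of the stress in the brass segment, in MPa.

σ ≈ 620 MPa (compressive)

With the walls removed the bar would change length by δ_free = Σ αᵢΔT Lᵢ = 19.9×10⁻⁶×166×160 + 23.8×10⁻⁶×166×725 = 3.393 mm.
The walls prevent any net length change, so an axial force P (same in every segment) develops. Compatibility: P · Σ Lᵢ/(AᵢEᵢ) = δ_free.
Σ Lᵢ/(AᵢEᵢ) = 160/(925×107×10³) + 725/(2375×71×10³) = 5.916×10⁻⁶ mm/N.
P = 3.393 / 5.916×10⁻⁶ = 573500 N = 573.5 kN, compressive.
σ_{brass} = P / A = 573500 / 925 = 620 MPa.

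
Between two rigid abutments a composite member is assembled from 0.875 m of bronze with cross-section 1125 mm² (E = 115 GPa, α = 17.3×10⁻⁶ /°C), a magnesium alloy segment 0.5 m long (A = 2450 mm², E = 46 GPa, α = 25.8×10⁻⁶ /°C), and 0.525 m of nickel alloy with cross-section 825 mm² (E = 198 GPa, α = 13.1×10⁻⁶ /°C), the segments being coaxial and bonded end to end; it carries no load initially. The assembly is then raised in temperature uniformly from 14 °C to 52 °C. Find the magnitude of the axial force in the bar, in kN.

If the supports were absent, the total length change would be Σ αᵢΔT Lᵢ = 17.3×10⁻⁶×38×875 + 25.8×10⁻⁶×38×500 + 13.1×10⁻⁶×38×525 = 1.327 mm.
The walls prevent any net length change, so an axial force P (same in every segment) develops. Compatibility: P · Σ Lᵢ/(AᵢEᵢ) = δ_free.
Σ Lᵢ/(AᵢEᵢ) = 875/(1125×115×10³) + 500/(2450×46×10³) + 525/(825×198×10³) = 1.441×10⁻⁵ mm/N.
P = 1.327 / 1.441×10⁻⁵ = 92050 N = 92.05 kN, compressive.

P ≈ 92 kN (compressive)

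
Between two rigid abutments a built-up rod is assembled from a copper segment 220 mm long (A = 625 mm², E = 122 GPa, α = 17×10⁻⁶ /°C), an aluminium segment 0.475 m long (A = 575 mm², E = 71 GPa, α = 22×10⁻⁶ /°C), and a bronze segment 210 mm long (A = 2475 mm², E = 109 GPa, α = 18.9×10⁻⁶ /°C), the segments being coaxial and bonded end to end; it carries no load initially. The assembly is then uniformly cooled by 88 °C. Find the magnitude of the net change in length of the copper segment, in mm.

Free thermal contraction of the whole bar: Σ αᵢΔT Lᵢ = 17×10⁻⁶×88×220 + 22×10⁻⁶×88×475 + 18.9×10⁻⁶×88×210 = 1.598 mm.
The rigid supports impose zero overall length change; the single axial force P common to all segments must satisfy P Σ Lᵢ/(AᵢEᵢ) = δ_free.
The series flexibility is Σ Lᵢ/(AᵢEᵢ) = 220/(625×122×10³) + 475/(575×71×10³) + 210/(2475×109×10³) = 1.53×10⁻⁵ mm/N.
Hence P = δ_free / Σ(L/AE) = 1.598/1.53×10⁻⁵ = 104.5 kN (tensile).
For the copper segment, free thermal change = 17×10⁻⁶×88×220 = 0.3291 mm and elastic change from P = 104500×220/(625×122×10³) = 0.3014 mm; these oppose, so the net change is 0.0277 mm (segment shortens).

|ΔL| ≈ 0.0277 mm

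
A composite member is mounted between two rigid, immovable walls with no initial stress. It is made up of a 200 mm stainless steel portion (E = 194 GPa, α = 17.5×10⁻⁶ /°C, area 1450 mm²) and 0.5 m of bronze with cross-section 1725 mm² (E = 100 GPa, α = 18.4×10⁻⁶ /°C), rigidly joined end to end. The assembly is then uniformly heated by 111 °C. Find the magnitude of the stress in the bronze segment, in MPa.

Free thermal expansion of the whole bar: Σ αᵢΔT Lᵢ = 17.5×10⁻⁶×111×200 + 18.4×10⁻⁶×111×500 = 1.41 mm.
The rigid supports impose zero overall length change; the single axial force P common to all segments must satisfy P Σ Lᵢ/(AᵢEᵢ) = δ_free.
Σ Lᵢ/(AᵢEᵢ) = 200/(1450×194×10³) + 500/(1725×100×10³) = 3.61×10⁻⁶ mm/N.
P = 1.41 / 3.61×10⁻⁶ = 390500 N = 390.5 kN, compressive.
σ_{bronze} = P / A = 390500 / 1725 = 226.4 MPa.

σ ≈ 226 MPa (compressive)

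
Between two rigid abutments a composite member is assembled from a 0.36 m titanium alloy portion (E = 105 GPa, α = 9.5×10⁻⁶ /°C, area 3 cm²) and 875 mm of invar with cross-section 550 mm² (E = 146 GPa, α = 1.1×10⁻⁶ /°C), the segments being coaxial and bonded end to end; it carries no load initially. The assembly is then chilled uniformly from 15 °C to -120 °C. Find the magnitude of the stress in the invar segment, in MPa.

Free thermal contraction of the whole bar: Σ αᵢΔT Lᵢ = 9.5×10⁻⁶×135×360 + 1.1×10⁻⁶×135×875 = 0.5916 mm.
Since the ends are fixed, an axial force P builds up, equal in every segment, with P · Σ Lᵢ/(AᵢEᵢ) = δ_free.
The series flexibility is Σ Lᵢ/(AᵢEᵢ) = 360/(300×105×10³) + 875/(550×146×10³) = 2.233×10⁻⁵ mm/N.
So P = 0.5916 / 2.233×10⁻⁵ = 26.5 kN, tensile.
σ_{invar} = P / A = 26500 / 550 = 48.18 MPa.

σ ≈ 48.2 MPa (tensile)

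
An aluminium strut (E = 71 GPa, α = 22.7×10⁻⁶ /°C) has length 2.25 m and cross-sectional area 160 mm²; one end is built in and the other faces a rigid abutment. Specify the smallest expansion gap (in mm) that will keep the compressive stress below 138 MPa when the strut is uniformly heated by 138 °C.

g ≈ 2.68 mm

With no wall the strut would lengthen by αΔT L = 22.7×10⁻⁶ × 138 × 2250 = 7.048 mm.
At the allowable stress the elastic shortening the wall may impose is σL/E = 138 × 2250 / (71×10³) = 4.373 mm.
So the gap has to take up the difference, g_min = δ_free − σL/E = 7.048 − 4.373 = 2.675 mm.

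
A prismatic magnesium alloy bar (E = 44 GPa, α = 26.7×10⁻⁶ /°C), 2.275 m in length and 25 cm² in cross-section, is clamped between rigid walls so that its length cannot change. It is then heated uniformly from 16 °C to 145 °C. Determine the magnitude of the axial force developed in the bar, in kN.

P ≈ 379 kN (compressive)

With zero net strain, σ = E·αΔT = 44 GPa × 26.7×10⁻⁶ × 129 = 151.5 MPa.
Axial force P = σA = 151.5 × 2500 = 378900 N = 378.9 kN, compressive.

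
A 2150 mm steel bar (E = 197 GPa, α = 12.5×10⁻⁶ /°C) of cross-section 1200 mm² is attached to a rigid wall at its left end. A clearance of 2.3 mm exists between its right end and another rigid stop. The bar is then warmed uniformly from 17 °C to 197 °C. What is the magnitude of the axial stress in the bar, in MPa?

Unrestrained expansion: δ_free = αΔT L = 12.5×10⁻⁶ × 180 × 2150 = 4.837 mm.
The gap closes (δ_free > 2.3 mm) and the wall then resists a further 4.837 − 2.3 = 2.537 mm of expansion.
So σ = E(δ_free − g)/L = 197×10³ × 2.537/2150 = 232.5 MPa.

σ ≈ 233 MPa (compressive)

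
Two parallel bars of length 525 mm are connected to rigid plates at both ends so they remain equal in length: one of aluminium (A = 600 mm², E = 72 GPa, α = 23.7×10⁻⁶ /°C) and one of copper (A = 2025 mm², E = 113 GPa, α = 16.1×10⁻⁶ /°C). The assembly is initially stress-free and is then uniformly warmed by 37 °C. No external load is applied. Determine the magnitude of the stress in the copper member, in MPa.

σ ≈ 5.05 MPa (tensile)

The aluminium has the larger α, so on heating it would change length more than the copper if both were free. The rigid plates force a common final length, so the aluminium is put into compression and the copper into tension, with equal and opposite forces P (no external load).
Compatibility of the two members (thermal + elastic change equal): (α₁ − α₂)ΔT = P·[1/(A₁E₁) + 1/(A₂E₂)].
|α₁ − α₂|·ΔT = 7.6×10⁻⁶ × 37 = 0.0002812.
1/(A₁E₁) + 1/(A₂E₂) = 1/(600×72×10³) + 1/(2025×113×10³) = 2.752×10⁻⁸ N⁻¹.
P = 0.0002812 / 2.752×10⁻⁸ = 10220 N = 10.22 kN.
σ_{copper} = P/A₂ = 10220/2025 = 5.046 MPa, tensile.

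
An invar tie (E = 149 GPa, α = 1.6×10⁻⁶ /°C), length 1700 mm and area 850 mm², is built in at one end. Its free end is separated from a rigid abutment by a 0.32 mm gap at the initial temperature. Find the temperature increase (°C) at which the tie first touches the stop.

ΔT ≈ 118 °C

The gap closes when αΔT L = 0.32 mm, since the tie is still unstressed at that instant.
ΔT = 0.32 / (1.6×10⁻⁶ × 1700) = 117.6 °C.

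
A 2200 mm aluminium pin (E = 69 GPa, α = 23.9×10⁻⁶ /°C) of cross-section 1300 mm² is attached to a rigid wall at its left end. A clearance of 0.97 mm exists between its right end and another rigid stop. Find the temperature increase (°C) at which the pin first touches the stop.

Contact occurs when the free expansion equals the gap: αΔT L = 0.97 mm.
So ΔT = g/(αL) = 0.97/(23.9×10⁻⁶ × 2200) = 18.45 °C.

ΔT ≈ 18.4 °C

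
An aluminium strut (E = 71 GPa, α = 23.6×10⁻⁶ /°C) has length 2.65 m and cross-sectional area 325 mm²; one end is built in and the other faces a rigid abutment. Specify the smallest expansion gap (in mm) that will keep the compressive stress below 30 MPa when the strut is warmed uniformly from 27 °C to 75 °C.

With no wall the strut would lengthen by αΔT L = 23.6×10⁻⁶ × 48 × 2650 = 3.002 mm.
A stress of 30 MPa corresponds to the wall pushing the strut back by σL/E = 30×2650/(71×10³) = 1.12 mm.
The gap must absorb the remainder: g_min = 3.002 − 1.12 = 1.882 mm.

g ≈ 1.88 mm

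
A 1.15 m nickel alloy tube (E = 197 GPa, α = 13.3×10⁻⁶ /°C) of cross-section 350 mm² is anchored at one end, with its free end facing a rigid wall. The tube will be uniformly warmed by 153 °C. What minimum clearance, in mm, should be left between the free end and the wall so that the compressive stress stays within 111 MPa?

With no wall the tube would lengthen by αΔT L = 13.3×10⁻⁶ × 153 × 1150 = 2.34 mm.
At the allowable stress the elastic shortening the wall may impose is σL/E = 111 × 1150 / (197×10³) = 0.648 mm.
So the gap has to take up the difference, g_min = δ_free − σL/E = 2.34 − 0.648 = 1.692 mm.

g ≈ 1.69 mm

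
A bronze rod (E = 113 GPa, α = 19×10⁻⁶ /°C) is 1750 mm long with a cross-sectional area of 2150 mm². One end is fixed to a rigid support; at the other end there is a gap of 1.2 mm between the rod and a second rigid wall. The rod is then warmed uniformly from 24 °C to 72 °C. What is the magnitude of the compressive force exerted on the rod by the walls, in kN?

If the wall were absent the rod would grow by αΔT L = 19×10⁻⁶ × 48 × 1750 = 1.596 mm.
This exceeds the 1.2 mm gap, so the wall pushes back. The portion of expansion that must be recovered elastically is δ_free − gap = 1.596 − 1.2 = 0.396 mm.
Compatibility: PL/(AE) = 0.396 mm, so σ = P/A = E × (0.396/1750) = 25.57 MPa.
P = σA = 25.57 × 2150 = 54.98 kN.

P ≈ 55 kN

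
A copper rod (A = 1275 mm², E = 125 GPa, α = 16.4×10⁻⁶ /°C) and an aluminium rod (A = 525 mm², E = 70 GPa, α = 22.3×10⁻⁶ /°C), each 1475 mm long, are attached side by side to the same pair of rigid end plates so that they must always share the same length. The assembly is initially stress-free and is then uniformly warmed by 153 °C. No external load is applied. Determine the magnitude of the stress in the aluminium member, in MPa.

σ ≈ 51.3 MPa (compressive)

The aluminium has the larger α, so on heating it would change length more than the copper if both were free. The rigid plates force a common final length, so the aluminium is put into compression and the copper into tension, with equal and opposite forces P (no external load).
Setting the final lengths equal and cancelling L: (α₁ − α₂)ΔT = P/(A₁E₁) + P/(A₂E₂).
|α₁ − α₂|·ΔT = 5.9×10⁻⁶ × 153 = 0.0009027.
1/(A₁E₁) + 1/(A₂E₂) = 1/(1275×125×10³) + 1/(525×70×10³) = 3.349×10⁻⁸ N⁻¹.
So P = 0.0009027 / 3.349×10⁻⁸ = 26.96 kN.
σ_{aluminium} = P/A₂ = 26960/525 = 51.35 MPa, compressive.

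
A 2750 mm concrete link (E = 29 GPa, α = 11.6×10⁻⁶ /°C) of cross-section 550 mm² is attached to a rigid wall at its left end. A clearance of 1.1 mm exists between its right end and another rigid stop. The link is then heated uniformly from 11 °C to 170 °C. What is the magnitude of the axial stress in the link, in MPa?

σ ≈ 41.9 MPa (compressive)

Unrestrained expansion: δ_free = αΔT L = 11.6×10⁻⁶ × 159 × 2750 = 5.072 mm.
This exceeds the 1.1 mm gap, so the wall pushes back. The portion of expansion that must be recovered elastically is δ_free − gap = 5.072 − 1.1 = 3.972 mm.
Compatibility: PL/(AE) = 3.972 mm, so σ = P/A = E × (3.972/2750) = 41.89 MPa.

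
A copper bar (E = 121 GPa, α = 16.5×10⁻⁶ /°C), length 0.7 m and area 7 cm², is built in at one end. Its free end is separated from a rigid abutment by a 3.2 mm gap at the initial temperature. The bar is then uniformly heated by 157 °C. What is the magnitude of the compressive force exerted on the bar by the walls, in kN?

P ≈ 0 kN

Free thermal elongation = αΔT L = 16.5×10⁻⁶ × 157 × 700 = 1.813 mm.
Since δ_free = 1.81 mm is less than the 3.2 mm gap, the bar never touches the wall. No axial force develops.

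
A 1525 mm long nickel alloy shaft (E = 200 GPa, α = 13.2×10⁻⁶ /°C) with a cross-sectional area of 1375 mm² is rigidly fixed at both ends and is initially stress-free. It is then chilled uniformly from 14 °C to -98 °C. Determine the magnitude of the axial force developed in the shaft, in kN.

P ≈ 407 kN (tensile)

With zero net strain, σ = E·αΔT = 200 GPa × 13.2×10⁻⁶ × 112 = 295.7 MPa.
Then P = σA = 295.7 × 1375 mm² = 406.6 kN, tensile.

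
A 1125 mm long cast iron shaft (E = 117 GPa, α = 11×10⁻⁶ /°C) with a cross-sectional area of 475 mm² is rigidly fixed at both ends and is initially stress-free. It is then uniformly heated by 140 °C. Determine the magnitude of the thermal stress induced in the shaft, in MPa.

σ ≈ 180 MPa (compressive)

With length fixed, the mechanical strain must cancel the thermal strain αΔT = 11×10⁻⁶ × 140 = 1540×10⁻⁶.
Hence σ = E·αΔT = 117×10³ × 1540×10⁻⁶ = 180.2 MPa, compressive.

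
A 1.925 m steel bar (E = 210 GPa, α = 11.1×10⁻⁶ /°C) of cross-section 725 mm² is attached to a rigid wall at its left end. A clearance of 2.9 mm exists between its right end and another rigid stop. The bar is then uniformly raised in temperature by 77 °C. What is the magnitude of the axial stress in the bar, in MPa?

If the wall were absent the bar would grow by αΔT L = 11.1×10⁻⁶ × 77 × 1925 = 1.645 mm.
Since δ_free = 1.65 mm is less than the 2.9 mm gap, the bar never touches the wall. No axial force develops.

σ ≈ 0 MPa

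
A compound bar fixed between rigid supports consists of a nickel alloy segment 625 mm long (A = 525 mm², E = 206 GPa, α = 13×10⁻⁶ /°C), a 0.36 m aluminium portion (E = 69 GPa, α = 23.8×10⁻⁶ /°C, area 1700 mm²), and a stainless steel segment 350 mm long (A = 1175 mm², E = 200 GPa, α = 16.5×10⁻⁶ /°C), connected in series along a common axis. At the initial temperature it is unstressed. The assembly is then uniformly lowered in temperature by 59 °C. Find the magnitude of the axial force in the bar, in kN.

P ≈ 128 kN (tensile)

Free thermal contraction of the whole bar: Σ αᵢΔT Lᵢ = 13×10⁻⁶×59×625 + 23.8×10⁻⁶×59×360 + 16.5×10⁻⁶×59×350 = 1.326 mm.
The rigid supports impose zero overall length change; the single axial force P common to all segments must satisfy P Σ Lᵢ/(AᵢEᵢ) = δ_free.
The series flexibility is Σ Lᵢ/(AᵢEᵢ) = 625/(525×206×10³) + 360/(1700×69×10³) + 350/(1175×200×10³) = 1.034×10⁻⁵ mm/N.
Hence P = δ_free / Σ(L/AE) = 1.326/1.034×10⁻⁵ = 128.2 kN (tensile).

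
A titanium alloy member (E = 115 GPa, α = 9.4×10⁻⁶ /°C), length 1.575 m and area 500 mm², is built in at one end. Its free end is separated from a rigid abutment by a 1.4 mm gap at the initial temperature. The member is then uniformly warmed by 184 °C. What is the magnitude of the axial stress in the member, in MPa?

σ ≈ 96.7 MPa (compressive)

If the wall were absent the member would grow by αΔT L = 9.4×10⁻⁶ × 184 × 1575 = 2.724 mm.
The gap closes (δ_free > 1.4 mm) and the wall then resists a further 2.724 − 1.4 = 1.324 mm of expansion.
That suppressed elongation corresponds to σ = E·Δ/L = 115×10³ × 1.324/1575 = 96.68 MPa.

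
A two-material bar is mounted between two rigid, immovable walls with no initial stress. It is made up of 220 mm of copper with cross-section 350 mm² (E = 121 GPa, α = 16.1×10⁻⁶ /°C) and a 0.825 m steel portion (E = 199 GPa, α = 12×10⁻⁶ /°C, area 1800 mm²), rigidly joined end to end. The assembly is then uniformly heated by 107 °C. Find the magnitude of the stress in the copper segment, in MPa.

With the walls removed the bar would change length by δ_free = Σ αᵢΔT Lᵢ = 16.1×10⁻⁶×107×220 + 12×10⁻⁶×107×825 = 1.438 mm.
The rigid supports impose zero overall length change; the single axial force P common to all segments must satisfy P Σ Lᵢ/(AᵢEᵢ) = δ_free.
Σ Lᵢ/(AᵢEᵢ) = 220/(350×121×10³) + 825/(1800×199×10³) = 7.498×10⁻⁶ mm/N.
P = 1.438 / 7.498×10⁻⁶ = 191800 N = 191.8 kN, compressive.
σ_{copper} = P / A = 191800 / 350 = 548.1 MPa.

σ ≈ 548 MPa (compressive)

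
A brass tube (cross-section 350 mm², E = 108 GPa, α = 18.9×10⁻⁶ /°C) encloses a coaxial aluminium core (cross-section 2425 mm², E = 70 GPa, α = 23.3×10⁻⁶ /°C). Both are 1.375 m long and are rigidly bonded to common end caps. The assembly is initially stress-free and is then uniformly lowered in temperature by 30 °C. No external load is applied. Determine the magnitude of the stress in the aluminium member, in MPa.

The aluminium has the larger α, so on cooling it would change length more than the brass if both were free. The rigid plates force a common final length, so the aluminium is put into tension and the brass into compression, with equal and opposite forces P (no external load).
Equating the net (thermal + elastic) strains gives |α₁ − α₂|·ΔT = P·[1/(A₁E₁) + 1/(A₂E₂)].
|α₁ − α₂|·ΔT = 4.4×10⁻⁶ × 30 = 0.000132.
1/(A₁E₁) + 1/(A₂E₂) = 1/(350×108×10³) + 1/(2425×70×10³) = 3.235×10⁻⁸ N⁻¹.
So P = 0.000132 / 3.235×10⁻⁸ = 4.081 kN.
σ_{aluminium} = P/A₂ = 4081/2425 = 1.683 MPa, tensile.

σ ≈ 1.68 MPa (tensile)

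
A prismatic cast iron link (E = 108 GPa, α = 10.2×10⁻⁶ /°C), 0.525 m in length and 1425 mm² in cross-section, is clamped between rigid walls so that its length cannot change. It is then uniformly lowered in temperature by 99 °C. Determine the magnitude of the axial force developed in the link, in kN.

With zero net strain, σ = E·αΔT = 108 GPa × 10.2×10⁻⁶ × 99 = 109.1 MPa.
P = AEαΔT = 1425 × 108×10³ × 10.2×10⁻⁶ × 99 = 155.4 kN (tensile).

P ≈ 155 kN (tensile)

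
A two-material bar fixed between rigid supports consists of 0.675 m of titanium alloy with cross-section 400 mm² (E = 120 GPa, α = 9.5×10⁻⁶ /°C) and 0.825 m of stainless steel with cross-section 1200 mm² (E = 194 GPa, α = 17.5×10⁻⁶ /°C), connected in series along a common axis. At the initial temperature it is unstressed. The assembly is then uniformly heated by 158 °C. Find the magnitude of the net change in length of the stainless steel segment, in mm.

If the supports were absent, the total length change would be Σ αᵢΔT Lᵢ = 9.5×10⁻⁶×158×675 + 17.5×10⁻⁶×158×825 = 3.294 mm.
The walls prevent any net length change, so an axial force P (same in every segment) develops. Compatibility: P · Σ Lᵢ/(AᵢEᵢ) = δ_free.
The series flexibility is Σ Lᵢ/(AᵢEᵢ) = 675/(400×120×10³) + 825/(1200×194×10³) = 1.761×10⁻⁵ mm/N.
P = 3.294 / 1.761×10⁻⁵ = 187100 N = 187.1 kN, compressive.
For the stainless steel segment, free thermal change = 17.5×10⁻⁶×158×825 = 2.281 mm and elastic change from P = 187100×825/(1200×194×10³) = 0.6631 mm; these oppose, so the net change is 1.62 mm (segment lengthens).

|ΔL| ≈ 1.62 mm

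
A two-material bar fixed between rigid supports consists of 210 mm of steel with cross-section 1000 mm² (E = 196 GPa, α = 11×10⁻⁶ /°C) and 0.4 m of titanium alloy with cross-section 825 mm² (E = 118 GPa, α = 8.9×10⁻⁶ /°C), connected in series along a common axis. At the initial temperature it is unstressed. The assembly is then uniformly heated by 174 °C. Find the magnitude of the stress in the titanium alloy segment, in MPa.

Free thermal expansion of the whole bar: Σ αᵢΔT Lᵢ = 11×10⁻⁶×174×210 + 8.9×10⁻⁶×174×400 = 1.021 mm.
The walls prevent any net length change, so an axial force P (same in every segment) develops. Compatibility: P · Σ Lᵢ/(AᵢEᵢ) = δ_free.
Σ Lᵢ/(AᵢEᵢ) = 210/(1000×196×10³) + 400/(825×118×10³) = 5.18×10⁻⁶ mm/N.
P = 1.021 / 5.18×10⁻⁶ = 197200 N = 197.2 kN, compressive.
σ_{titanium alloy} = P / A = 197200 / 825 = 239 MPa.

σ ≈ 239 MPa (compressive)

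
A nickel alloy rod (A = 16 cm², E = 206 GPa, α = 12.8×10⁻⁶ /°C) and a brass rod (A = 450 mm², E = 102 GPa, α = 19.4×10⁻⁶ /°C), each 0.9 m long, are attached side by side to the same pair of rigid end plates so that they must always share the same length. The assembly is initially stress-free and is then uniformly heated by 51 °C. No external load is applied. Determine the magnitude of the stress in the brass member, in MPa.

σ ≈ 30.1 MPa (compressive)

Equilibrium of a rigid end plate with no external load gives equal and opposite internal forces ±P in the two members. Since α_{brass} > α_{nickel alloy}, heating drives the brass into compression and the nickel alloy into tension.
Compatibility of the two members (thermal + elastic change equal): (α₁ − α₂)ΔT = P·[1/(A₁E₁) + 1/(A₂E₂)].
|α₁ − α₂|·ΔT = 6.6×10⁻⁶ × 51 = 0.0003366.
1/(A₁E₁) + 1/(A₂E₂) = 1/(1600×206×10³) + 1/(450×102×10³) = 2.482×10⁻⁸ N⁻¹.
So P = 0.0003366 / 2.482×10⁻⁸ = 13.56 kN.
σ_{brass} = P/A₂ = 13560/450 = 30.14 MPa, compressive.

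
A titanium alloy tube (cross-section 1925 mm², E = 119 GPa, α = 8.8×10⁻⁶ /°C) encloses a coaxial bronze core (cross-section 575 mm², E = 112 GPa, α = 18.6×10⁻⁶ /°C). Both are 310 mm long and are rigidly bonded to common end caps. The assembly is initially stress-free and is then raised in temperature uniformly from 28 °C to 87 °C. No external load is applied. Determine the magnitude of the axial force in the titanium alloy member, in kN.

P ≈ 29.1 kN (tensile in the titanium alloy)

Equilibrium of a rigid end plate with no external load gives equal and opposite internal forces ±P in the two members. Since α_{bronze} > α_{titanium alloy}, heating drives the bronze into compression and the titanium alloy into tension.
Equating the net (thermal + elastic) strains gives |α₁ − α₂|·ΔT = P·[1/(A₁E₁) + 1/(A₂E₂)].
|α₁ − α₂|·ΔT = 9.8×10⁻⁶ × 59 = 0.0005782.
1/(A₁E₁) + 1/(A₂E₂) = 1/(1925×119×10³) + 1/(575×112×10³) = 1.989×10⁻⁸ N⁻¹.
P = 0.0005782 / 1.989×10⁻⁸ = 29070 N = 29.07 kN.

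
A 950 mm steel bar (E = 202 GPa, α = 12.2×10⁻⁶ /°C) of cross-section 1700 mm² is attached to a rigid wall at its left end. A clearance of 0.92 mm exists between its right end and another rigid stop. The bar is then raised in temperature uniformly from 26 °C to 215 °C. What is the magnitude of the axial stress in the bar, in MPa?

σ ≈ 270 MPa (compressive)

Unrestrained expansion: δ_free = αΔT L = 12.2×10⁻⁶ × 189 × 950 = 2.191 mm.
This exceeds the 0.92 mm gap, so the wall pushes back. The portion of expansion that must be recovered elastically is δ_free − gap = 2.191 − 0.92 = 1.271 mm.
So σ = E(δ_free − g)/L = 202×10³ × 1.271/950 = 270.2 MPa.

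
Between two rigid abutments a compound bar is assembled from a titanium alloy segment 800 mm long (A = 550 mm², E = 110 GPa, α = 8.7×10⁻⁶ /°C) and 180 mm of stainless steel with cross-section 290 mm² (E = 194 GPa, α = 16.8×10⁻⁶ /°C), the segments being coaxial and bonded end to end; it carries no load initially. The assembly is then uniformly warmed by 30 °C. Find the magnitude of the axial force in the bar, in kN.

If the supports were absent, the total length change would be Σ αᵢΔT Lᵢ = 8.7×10⁻⁶×30×800 + 16.8×10⁻⁶×30×180 = 0.2995 mm.
The walls prevent any net length change, so an axial force P (same in every segment) develops. Compatibility: P · Σ Lᵢ/(AᵢEᵢ) = δ_free.
Σ Lᵢ/(AᵢEᵢ) = 800/(550×110×10³) + 180/(290×194×10³) = 1.642×10⁻⁵ mm/N.
Hence P = δ_free / Σ(L/AE) = 0.2995/1.642×10⁻⁵ = 18.24 kN (compressive).

P ≈ 18.2 kN (compressive)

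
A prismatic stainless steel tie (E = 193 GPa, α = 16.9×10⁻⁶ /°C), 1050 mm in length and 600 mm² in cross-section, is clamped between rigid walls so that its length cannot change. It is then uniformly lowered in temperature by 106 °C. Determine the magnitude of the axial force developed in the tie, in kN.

With zero net strain, σ = E·αΔT = 193 GPa × 16.9×10⁻⁶ × 106 = 345.7 MPa.
Axial force P = σA = 345.7 × 600 = 207400 N = 207.4 kN, tensile.

P ≈ 207 kN (tensile)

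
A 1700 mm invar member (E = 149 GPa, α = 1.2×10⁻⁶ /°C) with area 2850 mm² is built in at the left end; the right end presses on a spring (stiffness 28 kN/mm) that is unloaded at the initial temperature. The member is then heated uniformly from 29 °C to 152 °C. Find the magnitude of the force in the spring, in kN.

If the spring were absent the member would lengthen by αΔT L = 1.2×10⁻⁶ × 123 × 1700 = 0.2509 mm.
With a force P in the spring, the elastic change of the member is PL/(AE) and that of the spring is P/k; compatibility requires their sum to equal δ_free.
So P = δ_free / [L/(AE) + 1/k] = 0.2509 / [ 1700/(2850×149×10³) + 1/(28×10³) ].
P = 0.2509 / 3.972×10⁻⁵ = 6318 N.

P ≈ 6.32 kN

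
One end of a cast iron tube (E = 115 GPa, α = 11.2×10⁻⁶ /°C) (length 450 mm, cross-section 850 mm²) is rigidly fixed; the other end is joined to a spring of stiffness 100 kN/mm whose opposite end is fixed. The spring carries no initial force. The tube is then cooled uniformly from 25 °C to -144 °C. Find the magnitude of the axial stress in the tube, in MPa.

If the spring were absent the tube would shorten by αΔT L = 11.2×10⁻⁶ × 169 × 450 = 0.8518 mm.
Let P be the tensile force in the spring. The tube extends elastically by PL/(AE) and the spring stretches by P/k; together these equal δ_free.
So P = δ_free / [L/(AE) + 1/k] = 0.8518 / [ 450/(850×115×10³) + 1/(100×10³) ].
P = 0.8518 / 1.46×10⁻⁵ = 58330 N.
σ = P/A = 58330/850 = 68.62 MPa.

σ ≈ 68.6 MPa (tensile)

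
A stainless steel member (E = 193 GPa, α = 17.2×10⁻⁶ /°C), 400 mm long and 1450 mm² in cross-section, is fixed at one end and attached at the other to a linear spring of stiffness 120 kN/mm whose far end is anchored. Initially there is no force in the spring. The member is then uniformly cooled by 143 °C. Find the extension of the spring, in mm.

δ ≈ 0.84 mm

Free thermal contraction: δ_free = αΔT L = 17.2×10⁻⁶ × 143 × 400 = 0.9838 mm.
With a force P in the spring, the elastic change of the member is PL/(AE) and that of the spring is P/k; compatibility requires their sum to equal δ_free.
P [ L/(AE) + 1/k ] = δ_free → P [ 400/(1450×193×10³) + 1/(120×10³) ] = 0.9838.
P = 0.9838 / 9.763×10⁻⁶ = 100800 N.
Spring extension = P/k = 100800/(120×10³) = 0.8398 mm.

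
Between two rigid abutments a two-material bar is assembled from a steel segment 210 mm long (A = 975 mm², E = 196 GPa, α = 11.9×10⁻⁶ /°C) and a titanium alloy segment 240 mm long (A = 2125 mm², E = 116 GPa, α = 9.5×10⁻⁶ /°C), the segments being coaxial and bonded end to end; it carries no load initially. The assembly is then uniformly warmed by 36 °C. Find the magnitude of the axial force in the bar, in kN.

Free thermal expansion of the whole bar: Σ αᵢΔT Lᵢ = 11.9×10⁻⁶×36×210 + 9.5×10⁻⁶×36×240 = 0.172 mm.
Since the ends are fixed, an axial force P builds up, equal in every segment, with P · Σ Lᵢ/(AᵢEᵢ) = δ_free.
The series flexibility is Σ Lᵢ/(AᵢEᵢ) = 210/(975×196×10³) + 240/(2125×116×10³) = 2.073×10⁻⁶ mm/N.
So P = 0.172 / 2.073×10⁻⁶ = 83.01 kN, compressive.

P ≈ 83 kN (compressive)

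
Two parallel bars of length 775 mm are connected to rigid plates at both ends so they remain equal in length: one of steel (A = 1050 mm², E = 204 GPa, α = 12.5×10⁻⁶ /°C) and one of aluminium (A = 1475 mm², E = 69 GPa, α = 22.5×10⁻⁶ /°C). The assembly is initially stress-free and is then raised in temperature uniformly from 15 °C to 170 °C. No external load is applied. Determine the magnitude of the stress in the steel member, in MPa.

σ ≈ 102 MPa (tensile)

Equilibrium of a rigid end plate with no external load gives equal and opposite internal forces ±P in the two members. Since α_{aluminium} > α_{steel}, heating drives the aluminium into compression and the steel into tension.
Equating the net (thermal + elastic) strains gives |α₁ − α₂|·ΔT = P·[1/(A₁E₁) + 1/(A₂E₂)].
|α₁ − α₂|·ΔT = 10×10⁻⁶ × 155 = 0.00155.
1/(A₁E₁) + 1/(A₂E₂) = 1/(1050×204×10³) + 1/(1475×69×10³) = 1.449×10⁻⁸ N⁻¹.
So P = 0.00155 / 1.449×10⁻⁸ = 106.9 kN.
σ_{steel} = P/A₁ = 106900/1050 = 101.8 MPa, tensile.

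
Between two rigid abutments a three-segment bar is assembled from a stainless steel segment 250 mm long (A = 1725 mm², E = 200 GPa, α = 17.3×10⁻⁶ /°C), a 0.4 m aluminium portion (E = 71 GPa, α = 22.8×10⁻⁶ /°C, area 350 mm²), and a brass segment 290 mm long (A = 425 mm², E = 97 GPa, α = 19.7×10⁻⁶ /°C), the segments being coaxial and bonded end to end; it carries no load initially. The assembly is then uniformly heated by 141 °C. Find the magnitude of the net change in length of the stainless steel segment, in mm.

If the supports were absent, the total length change would be Σ αᵢΔT Lᵢ = 17.3×10⁻⁶×141×250 + 22.8×10⁻⁶×141×400 + 19.7×10⁻⁶×141×290 = 2.701 mm.
The walls prevent any net length change, so an axial force P (same in every segment) develops. Compatibility: P · Σ Lᵢ/(AᵢEᵢ) = δ_free.
The series flexibility is Σ Lᵢ/(AᵢEᵢ) = 250/(1725×200×10³) + 400/(350×71×10³) + 290/(425×97×10³) = 2.386×10⁻⁵ mm/N.
Hence P = δ_free / Σ(L/AE) = 2.701/2.386×10⁻⁵ = 113.2 kN (compressive).
For the stainless steel segment, free thermal change = 17.3×10⁻⁶×141×250 = 0.6098 mm and elastic change from P = 113200×250/(1725×200×10³) = 0.08205 mm; these oppose, so the net change is 0.528 mm (segment lengthens).

|ΔL| ≈ 0.528 mm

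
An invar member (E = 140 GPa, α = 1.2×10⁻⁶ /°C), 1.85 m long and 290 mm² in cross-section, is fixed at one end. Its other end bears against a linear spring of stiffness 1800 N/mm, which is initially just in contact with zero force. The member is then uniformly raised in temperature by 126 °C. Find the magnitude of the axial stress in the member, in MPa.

The unrestrained thermal change is αΔT L = 1.2×10⁻⁶ × 126 × 1850 = 0.2797 mm.
With a force P in the spring, the elastic change of the member is PL/(AE) and that of the spring is P/k; compatibility requires their sum to equal δ_free.
So P = δ_free / [L/(AE) + 1/k] = 0.2797 / [ 1850/(290×140×10³) + 1/(1800) ].
P = 0.2797 / 0.0006011 = 465.3 N.
σ = P/A = 465.3/290 = 1.605 MPa.

σ ≈ 1.6 MPa (compressive)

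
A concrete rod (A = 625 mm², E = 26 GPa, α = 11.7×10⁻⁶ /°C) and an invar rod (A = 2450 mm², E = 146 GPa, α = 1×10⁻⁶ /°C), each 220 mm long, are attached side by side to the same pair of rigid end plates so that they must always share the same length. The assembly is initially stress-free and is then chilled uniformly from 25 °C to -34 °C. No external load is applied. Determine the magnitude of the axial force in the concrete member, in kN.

P ≈ 9.81 kN (tensile in the concrete)

The concrete has the larger α, so on cooling it would change length more than the invar if both were free. The rigid plates force a common final length, so the concrete is put into tension and the invar into compression, with equal and opposite forces P (no external load).
Equating the net (thermal + elastic) strains gives |α₁ − α₂|·ΔT = P·[1/(A₁E₁) + 1/(A₂E₂)].
|α₁ − α₂|·ΔT = 10.7×10⁻⁶ × 59 = 0.0006313.
1/(A₁E₁) + 1/(A₂E₂) = 1/(625×26×10³) + 1/(2450×146×10³) = 6.433×10⁻⁸ N⁻¹.
P = 0.0006313 / 6.433×10⁻⁸ = 9813 N = 9.813 kN.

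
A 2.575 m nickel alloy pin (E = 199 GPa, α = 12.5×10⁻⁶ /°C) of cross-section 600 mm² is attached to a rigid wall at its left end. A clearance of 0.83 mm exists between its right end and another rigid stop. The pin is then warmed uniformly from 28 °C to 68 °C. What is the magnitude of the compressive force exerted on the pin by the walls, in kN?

P ≈ 21.2 kN

Unrestrained expansion: δ_free = αΔT L = 12.5×10⁻⁶ × 40 × 2575 = 1.288 mm.
After closing the 0.83 mm clearance, 1.288 − 0.83 = 0.4575 mm of expansion remains to be suppressed by the wall.
Compatibility: PL/(AE) = 0.4575 mm, so σ = P/A = E × (0.4575/2575) = 35.36 MPa.
P = σA = 35.36 × 600 = 21.21 kN.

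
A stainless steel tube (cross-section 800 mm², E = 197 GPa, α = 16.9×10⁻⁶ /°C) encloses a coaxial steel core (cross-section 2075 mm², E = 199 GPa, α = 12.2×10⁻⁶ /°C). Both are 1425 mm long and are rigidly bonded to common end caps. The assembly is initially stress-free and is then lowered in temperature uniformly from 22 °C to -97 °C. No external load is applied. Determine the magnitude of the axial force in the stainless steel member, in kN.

P ≈ 63.8 kN (tensile in the stainless steel)

Equilibrium of a rigid end plate with no external load gives equal and opposite internal forces ±P in the two members. Since α_{stainless steel} > α_{steel}, cooling drives the stainless steel into tension and the steel into compression.
Setting the final lengths equal and cancelling L: (α₁ − α₂)ΔT = P/(A₁E₁) + P/(A₂E₂).
|α₁ − α₂|·ΔT = 4.7×10⁻⁶ × 119 = 0.0005593.
1/(A₁E₁) + 1/(A₂E₂) = 1/(800×197×10³) + 1/(2075×199×10³) = 8.767×10⁻⁹ N⁻¹.
P = 0.0005593 / 8.767×10⁻⁹ = 63800 N = 63.8 kN.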